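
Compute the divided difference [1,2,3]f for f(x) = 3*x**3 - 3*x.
18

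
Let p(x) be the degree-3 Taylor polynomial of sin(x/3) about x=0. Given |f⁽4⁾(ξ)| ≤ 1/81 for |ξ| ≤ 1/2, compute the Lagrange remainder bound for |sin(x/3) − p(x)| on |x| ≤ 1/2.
1/31104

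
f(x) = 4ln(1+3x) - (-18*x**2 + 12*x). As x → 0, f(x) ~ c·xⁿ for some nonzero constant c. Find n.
3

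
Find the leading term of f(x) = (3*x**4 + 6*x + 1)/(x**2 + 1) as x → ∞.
3*x**2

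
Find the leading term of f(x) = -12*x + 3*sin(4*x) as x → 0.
-32*x**3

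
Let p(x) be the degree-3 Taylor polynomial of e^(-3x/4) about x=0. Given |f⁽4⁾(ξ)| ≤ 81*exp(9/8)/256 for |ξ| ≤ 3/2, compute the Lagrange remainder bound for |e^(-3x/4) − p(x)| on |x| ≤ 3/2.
2187*exp(9/8)/32768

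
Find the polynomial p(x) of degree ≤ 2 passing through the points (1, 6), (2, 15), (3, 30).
3*x**2 + 3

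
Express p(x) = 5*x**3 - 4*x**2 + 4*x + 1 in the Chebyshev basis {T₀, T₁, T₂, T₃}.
-T₀ + (31/4)T₁ + (-2)T₂ + (5/4)T₃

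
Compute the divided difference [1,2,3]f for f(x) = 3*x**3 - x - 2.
18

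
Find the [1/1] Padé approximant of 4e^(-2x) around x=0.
(4 - 4*x)/(x + 1)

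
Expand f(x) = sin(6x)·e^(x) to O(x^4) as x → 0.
6*x + 6*x**2 - 33*x**3 + O(x**4)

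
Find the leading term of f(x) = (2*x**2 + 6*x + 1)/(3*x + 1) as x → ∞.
2*x/3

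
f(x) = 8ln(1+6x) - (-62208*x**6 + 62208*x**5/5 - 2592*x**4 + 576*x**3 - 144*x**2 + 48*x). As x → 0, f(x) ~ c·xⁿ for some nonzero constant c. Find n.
7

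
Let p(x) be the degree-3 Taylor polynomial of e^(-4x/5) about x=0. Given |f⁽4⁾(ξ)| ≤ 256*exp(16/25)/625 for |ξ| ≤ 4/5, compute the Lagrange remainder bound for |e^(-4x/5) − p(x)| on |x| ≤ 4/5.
8192*exp(16/25)/1171875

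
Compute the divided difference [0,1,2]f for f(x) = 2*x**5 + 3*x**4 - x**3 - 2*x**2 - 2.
46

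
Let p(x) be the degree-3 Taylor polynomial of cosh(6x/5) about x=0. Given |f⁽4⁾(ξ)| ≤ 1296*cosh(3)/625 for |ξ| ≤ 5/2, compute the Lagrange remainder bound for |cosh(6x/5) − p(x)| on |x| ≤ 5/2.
27*cosh(3)/8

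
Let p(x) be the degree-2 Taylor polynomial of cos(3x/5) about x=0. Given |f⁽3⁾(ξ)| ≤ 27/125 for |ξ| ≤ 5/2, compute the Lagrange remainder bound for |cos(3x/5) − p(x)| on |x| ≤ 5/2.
9/16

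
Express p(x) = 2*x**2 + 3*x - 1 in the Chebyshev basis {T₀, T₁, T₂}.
(3)T₁ + T₂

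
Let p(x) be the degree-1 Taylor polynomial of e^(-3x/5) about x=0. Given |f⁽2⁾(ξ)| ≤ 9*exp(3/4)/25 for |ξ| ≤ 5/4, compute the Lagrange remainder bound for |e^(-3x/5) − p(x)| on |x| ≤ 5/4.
9*exp(3/4)/32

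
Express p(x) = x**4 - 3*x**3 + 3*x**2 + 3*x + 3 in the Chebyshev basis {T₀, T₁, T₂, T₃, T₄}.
(39/8)T₀ + (3/4)T₁ + (2)T₂ + (-3/4)T₃ + (1/8)T₄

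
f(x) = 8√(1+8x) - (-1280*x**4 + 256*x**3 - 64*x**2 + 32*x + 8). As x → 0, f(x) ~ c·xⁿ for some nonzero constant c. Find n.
5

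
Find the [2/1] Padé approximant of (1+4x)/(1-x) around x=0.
(4*x + 1)/(1 - x)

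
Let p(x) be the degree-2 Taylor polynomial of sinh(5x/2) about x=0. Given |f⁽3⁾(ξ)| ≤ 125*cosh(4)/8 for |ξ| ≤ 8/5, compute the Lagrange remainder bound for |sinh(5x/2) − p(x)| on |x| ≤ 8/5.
32*cosh(4)/3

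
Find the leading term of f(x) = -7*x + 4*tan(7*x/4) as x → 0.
343*x**3/48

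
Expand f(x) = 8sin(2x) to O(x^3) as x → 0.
16*x + O(x**3)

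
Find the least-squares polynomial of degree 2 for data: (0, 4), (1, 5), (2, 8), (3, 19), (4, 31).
143/35 + (-62/35)x + (15/7)x²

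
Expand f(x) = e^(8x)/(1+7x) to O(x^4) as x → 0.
1 + x + 25*x**2 - 269*x**3/3 + O(x**4)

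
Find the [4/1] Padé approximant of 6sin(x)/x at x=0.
x**4/20 - x**2 + 6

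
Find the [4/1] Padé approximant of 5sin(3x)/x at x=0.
81*x**4/8 - 45*x**2/2 + 15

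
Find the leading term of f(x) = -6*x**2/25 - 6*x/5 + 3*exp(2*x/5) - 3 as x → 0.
4*x**3/125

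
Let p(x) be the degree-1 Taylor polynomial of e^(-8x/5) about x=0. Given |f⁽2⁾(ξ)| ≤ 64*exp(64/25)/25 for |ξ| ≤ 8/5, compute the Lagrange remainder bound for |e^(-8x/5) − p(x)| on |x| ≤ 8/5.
2048*exp(64/25)/625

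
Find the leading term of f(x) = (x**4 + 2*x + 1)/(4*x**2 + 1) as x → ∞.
x**2/4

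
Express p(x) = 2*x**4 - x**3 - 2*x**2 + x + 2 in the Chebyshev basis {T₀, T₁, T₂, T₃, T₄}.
(7/4)T₀ + (1/4)T₁ + (-1/4)T₃ + (1/4)T₄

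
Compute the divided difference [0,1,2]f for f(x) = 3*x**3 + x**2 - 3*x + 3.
10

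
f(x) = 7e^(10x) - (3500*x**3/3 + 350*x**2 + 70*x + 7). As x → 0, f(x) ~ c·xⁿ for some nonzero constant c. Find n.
4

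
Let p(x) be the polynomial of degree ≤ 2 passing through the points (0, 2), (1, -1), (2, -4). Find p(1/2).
1/2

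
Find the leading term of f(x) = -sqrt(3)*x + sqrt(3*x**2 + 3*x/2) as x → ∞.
sqrt(3)/4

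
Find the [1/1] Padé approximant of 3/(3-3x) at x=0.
1/(1 - x)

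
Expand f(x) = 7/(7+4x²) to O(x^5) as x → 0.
1 - 4*x**2/7 + 16*x**4/49 + O(x**5)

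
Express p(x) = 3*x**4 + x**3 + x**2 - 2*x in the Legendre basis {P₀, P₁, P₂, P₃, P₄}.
(14/15)P₀ + (-7/5)P₁ + (50/21)P₂ + (2/5)P₃ + (24/35)P₄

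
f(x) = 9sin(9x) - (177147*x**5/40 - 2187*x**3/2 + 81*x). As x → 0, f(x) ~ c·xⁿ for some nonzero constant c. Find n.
7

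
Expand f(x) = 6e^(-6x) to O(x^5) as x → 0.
6 - 36*x + 108*x**2 - 216*x**3 + 324*x**4 + O(x**5)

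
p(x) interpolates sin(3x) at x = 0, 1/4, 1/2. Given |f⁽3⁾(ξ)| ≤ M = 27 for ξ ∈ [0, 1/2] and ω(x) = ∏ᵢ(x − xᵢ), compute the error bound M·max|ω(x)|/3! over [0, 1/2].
sqrt(3)/64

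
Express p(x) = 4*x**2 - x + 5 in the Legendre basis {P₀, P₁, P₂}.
(19/3)P₀ - P₁ + (8/3)P₂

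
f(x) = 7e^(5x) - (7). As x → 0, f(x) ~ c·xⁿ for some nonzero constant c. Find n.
1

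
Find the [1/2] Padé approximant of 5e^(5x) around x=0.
(25*x/3 + 5)/(25*x**2/6 - 10*x/3 + 1)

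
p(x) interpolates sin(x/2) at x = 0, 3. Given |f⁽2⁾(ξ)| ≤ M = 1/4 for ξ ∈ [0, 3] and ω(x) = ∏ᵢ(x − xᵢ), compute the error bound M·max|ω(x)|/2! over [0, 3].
9/32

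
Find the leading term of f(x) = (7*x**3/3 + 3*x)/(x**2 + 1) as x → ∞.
7*x/3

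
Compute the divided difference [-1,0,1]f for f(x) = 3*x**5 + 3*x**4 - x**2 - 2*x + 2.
2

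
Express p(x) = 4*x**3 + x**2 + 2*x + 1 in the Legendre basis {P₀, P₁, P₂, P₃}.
(4/3)P₀ + (22/5)P₁ + (2/3)P₂ + (8/5)P₃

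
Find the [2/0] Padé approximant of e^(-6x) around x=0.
18*x**2 - 6*x + 1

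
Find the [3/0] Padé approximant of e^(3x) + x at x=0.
9*x**3/2 + 9*x**2/2 + 4*x + 1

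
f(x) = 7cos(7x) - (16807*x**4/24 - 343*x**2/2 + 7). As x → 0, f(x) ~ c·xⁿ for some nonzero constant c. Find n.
6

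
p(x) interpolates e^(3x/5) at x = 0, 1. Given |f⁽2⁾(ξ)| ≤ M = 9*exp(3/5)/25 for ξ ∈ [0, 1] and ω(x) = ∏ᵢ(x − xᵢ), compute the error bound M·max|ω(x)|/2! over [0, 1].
9*exp(3/5)/200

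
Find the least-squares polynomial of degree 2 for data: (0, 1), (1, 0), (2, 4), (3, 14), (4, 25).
24/35 + (-83/35)x + (15/7)x²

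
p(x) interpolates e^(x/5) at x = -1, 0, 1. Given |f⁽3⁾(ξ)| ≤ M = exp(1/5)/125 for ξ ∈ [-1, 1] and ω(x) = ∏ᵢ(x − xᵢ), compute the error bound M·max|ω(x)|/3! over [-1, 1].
sqrt(3)*exp(1/5)/3375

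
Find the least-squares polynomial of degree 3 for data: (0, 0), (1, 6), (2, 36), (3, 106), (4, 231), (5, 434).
-3/14 + (115/84)x + (5/2)x² + (35/12)x³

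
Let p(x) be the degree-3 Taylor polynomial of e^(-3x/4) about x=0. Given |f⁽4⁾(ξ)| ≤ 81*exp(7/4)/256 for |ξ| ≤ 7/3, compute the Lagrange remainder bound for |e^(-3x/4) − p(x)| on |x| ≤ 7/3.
2401*exp(7/4)/6144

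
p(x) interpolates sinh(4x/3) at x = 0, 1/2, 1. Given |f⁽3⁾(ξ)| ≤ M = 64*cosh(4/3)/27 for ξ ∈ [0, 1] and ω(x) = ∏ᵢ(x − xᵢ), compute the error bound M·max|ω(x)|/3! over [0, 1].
8*sqrt(3)*cosh(4/3)/729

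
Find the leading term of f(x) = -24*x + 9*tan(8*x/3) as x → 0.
512*x**3/9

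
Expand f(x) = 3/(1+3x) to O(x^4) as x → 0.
3 - 9*x + 27*x**2 - 81*x**3 + O(x**4)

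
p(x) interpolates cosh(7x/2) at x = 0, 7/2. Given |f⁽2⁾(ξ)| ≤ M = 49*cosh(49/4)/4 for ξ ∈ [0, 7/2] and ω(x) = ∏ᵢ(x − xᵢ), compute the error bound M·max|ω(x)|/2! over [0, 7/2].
2401*cosh(49/4)/128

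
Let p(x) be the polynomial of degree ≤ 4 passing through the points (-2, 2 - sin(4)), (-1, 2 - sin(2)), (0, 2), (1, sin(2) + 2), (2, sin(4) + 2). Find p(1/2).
-sin(4)/16 + 5*sin(2)/8 + 2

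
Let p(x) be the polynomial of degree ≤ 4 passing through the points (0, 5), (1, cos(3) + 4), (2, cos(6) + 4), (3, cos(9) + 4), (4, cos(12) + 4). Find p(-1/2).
35*cos(12)/128 - 45*cos(9)/32 + 189*cos(6)/64 - 105*cos(3)/32 + 827/128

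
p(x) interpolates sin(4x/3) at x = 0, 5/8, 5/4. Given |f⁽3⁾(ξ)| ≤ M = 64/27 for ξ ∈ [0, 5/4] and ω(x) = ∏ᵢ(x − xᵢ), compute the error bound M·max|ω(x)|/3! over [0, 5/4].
125*sqrt(3)/5832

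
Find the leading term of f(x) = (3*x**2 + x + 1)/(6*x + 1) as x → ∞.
x/2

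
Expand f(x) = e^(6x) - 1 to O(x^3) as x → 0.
6*x + 18*x**2 + O(x**3)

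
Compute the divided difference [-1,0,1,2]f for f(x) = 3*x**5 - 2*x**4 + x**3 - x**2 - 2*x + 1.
12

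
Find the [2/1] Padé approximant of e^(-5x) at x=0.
(25*x**2/6 - 10*x/3 + 1)/(5*x/3 + 1)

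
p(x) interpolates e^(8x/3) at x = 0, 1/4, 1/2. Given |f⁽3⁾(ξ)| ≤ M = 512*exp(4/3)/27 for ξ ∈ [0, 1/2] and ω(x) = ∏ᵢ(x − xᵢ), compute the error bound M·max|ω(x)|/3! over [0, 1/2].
8*sqrt(3)*exp(4/3)/729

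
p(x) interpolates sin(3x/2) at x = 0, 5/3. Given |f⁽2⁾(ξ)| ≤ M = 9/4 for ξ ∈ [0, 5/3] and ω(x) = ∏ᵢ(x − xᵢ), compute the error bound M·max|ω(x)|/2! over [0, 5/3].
25/32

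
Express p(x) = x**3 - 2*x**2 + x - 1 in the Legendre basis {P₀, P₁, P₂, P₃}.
(-5/3)P₀ + (8/5)P₁ + (-4/3)P₂ + (2/5)P₃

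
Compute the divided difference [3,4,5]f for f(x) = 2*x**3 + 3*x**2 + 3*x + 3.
27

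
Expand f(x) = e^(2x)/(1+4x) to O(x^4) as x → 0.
1 - 2*x + 10*x**2 - 116*x**3/3 + O(x**4)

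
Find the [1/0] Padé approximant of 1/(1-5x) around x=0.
5*x + 1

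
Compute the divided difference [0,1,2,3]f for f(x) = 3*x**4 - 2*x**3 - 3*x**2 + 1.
16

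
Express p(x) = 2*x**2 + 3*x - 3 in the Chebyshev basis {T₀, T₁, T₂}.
(-2)T₀ + (3)T₁ + T₂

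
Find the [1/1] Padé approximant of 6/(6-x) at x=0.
1/(1 - x/6)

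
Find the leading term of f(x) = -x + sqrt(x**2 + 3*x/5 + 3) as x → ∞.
3/10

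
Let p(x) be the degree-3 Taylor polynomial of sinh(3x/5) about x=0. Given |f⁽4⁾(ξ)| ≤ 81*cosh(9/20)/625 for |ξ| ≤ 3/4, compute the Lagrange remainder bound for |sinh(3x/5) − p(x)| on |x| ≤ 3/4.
2187*cosh(9/20)/1280000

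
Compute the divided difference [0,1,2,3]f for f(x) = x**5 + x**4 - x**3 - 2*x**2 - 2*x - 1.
30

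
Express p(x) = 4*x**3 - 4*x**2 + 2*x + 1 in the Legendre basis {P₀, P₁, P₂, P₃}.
(-1/3)P₀ + (22/5)P₁ + (-8/3)P₂ + (8/5)P₃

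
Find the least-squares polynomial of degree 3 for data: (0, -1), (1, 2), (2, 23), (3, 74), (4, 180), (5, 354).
-143/126 + (1481/756)x + (-155/126)x² + (325/108)x³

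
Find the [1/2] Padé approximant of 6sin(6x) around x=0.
36*x/(6*x**2 + 1)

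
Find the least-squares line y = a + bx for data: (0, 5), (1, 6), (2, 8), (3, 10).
a = 47/10, b = 17/10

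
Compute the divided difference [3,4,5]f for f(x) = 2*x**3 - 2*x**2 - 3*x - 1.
22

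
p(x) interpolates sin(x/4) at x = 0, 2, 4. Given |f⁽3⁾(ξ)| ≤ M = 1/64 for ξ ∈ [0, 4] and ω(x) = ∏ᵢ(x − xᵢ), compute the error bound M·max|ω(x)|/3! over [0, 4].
sqrt(3)/216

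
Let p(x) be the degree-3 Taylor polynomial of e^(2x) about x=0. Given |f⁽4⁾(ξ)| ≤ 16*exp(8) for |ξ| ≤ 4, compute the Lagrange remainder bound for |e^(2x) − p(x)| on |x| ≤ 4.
512*exp(8)/3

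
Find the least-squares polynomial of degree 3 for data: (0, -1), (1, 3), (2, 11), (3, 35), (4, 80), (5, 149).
-83/126 + (809/756)x + (29/63)x² + (115/108)x³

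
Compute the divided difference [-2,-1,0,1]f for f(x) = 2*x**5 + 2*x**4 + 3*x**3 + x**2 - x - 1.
9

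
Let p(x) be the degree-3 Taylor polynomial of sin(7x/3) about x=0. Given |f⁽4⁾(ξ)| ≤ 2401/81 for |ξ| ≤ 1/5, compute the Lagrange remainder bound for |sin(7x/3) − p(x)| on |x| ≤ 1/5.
2401/1215000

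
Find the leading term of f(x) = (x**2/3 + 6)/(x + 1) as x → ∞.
x/3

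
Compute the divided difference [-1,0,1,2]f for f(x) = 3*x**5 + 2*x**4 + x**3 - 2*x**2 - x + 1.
20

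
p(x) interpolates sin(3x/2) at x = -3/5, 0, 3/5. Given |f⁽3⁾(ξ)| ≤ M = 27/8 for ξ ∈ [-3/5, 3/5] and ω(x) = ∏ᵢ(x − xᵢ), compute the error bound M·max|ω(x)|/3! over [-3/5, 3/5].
27*sqrt(3)/1000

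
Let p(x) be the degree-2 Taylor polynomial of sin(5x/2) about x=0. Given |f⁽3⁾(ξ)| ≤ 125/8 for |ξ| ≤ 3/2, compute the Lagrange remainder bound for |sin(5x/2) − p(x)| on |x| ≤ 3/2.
1125/128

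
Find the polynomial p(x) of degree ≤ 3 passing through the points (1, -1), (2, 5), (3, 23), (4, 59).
x**3 - x - 1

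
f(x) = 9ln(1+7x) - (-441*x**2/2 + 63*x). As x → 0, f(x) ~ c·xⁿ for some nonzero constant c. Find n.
3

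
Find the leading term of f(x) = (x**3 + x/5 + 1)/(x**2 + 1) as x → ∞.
x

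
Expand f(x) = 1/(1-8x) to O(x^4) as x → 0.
1 + 8*x + 64*x**2 + 512*x**3 + O(x**4)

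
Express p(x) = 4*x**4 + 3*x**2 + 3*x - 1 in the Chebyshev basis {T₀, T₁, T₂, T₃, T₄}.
(2)T₀ + (3)T₁ + (7/2)T₂ + (1/2)T₄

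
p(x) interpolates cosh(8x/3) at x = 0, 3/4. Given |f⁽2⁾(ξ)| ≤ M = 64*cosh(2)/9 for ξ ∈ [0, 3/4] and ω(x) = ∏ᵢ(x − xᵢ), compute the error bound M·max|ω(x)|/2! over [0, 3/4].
cosh(2)/2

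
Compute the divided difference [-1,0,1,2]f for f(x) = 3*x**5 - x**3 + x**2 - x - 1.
14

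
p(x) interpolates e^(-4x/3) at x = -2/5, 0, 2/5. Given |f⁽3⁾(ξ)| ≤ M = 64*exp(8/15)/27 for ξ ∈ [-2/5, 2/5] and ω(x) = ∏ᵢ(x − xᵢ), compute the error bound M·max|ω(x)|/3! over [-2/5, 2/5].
512*sqrt(3)*exp(8/15)/91125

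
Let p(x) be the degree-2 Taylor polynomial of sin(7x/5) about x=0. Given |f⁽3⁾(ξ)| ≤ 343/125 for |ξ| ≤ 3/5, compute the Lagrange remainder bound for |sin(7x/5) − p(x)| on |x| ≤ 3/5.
3087/31250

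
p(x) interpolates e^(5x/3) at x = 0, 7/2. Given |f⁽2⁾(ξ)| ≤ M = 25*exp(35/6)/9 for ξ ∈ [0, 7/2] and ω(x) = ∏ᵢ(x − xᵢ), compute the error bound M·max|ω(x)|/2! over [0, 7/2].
1225*exp(35/6)/288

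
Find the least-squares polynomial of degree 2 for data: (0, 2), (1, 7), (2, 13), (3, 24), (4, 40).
86/35 + (111/70)x + (27/14)x²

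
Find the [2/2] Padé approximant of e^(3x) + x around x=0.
(-21*x**2/4 + x + 1)/(9*x**2/4 - 3*x + 1)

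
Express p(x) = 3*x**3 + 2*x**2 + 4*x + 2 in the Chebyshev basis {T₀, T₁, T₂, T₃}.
(3)T₀ + (25/4)T₁ + T₂ + (3/4)T₃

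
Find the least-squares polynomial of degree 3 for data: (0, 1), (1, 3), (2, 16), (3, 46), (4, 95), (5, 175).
53/63 + (-239/378)x + (137/63)x² + (53/54)x³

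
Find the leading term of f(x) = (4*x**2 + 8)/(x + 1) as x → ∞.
4*x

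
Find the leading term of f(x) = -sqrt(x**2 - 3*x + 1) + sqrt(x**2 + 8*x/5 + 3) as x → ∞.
23/10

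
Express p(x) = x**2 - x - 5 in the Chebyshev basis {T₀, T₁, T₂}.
(-9/2)T₀ - T₁ + (1/2)T₂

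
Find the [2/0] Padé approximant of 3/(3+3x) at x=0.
x**2 - x + 1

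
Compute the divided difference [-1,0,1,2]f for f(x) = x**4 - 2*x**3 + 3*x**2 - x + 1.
0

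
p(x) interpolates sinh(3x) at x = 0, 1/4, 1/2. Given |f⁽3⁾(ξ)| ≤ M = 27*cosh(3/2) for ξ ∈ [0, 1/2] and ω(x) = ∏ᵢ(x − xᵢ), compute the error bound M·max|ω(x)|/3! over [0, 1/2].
sqrt(3)*cosh(3/2)/64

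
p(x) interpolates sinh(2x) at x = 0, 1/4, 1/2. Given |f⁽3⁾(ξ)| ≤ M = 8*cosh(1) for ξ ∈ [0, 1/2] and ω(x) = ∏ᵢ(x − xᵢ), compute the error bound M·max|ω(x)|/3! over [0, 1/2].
sqrt(3)*cosh(1)/216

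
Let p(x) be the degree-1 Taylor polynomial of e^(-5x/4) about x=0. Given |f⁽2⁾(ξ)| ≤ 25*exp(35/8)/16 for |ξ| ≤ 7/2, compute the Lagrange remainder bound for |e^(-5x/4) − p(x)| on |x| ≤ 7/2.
1225*exp(35/8)/128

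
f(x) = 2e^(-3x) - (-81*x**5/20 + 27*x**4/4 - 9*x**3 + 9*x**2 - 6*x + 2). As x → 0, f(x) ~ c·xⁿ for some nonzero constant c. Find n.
6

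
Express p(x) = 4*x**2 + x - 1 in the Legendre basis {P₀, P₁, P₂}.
(1/3)P₀ + P₁ + (8/3)P₂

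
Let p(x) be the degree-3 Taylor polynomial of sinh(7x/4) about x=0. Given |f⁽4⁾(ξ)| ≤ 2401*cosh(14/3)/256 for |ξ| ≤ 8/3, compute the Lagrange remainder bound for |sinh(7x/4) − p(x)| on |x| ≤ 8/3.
4802*cosh(14/3)/243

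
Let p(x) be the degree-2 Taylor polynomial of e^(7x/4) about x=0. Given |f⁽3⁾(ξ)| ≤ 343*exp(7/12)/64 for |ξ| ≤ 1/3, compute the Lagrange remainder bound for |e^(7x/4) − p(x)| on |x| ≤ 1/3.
343*exp(7/12)/10368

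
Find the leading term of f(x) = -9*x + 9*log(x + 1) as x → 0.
-9*x**2/2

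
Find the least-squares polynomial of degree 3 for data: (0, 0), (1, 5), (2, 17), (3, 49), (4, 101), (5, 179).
41/126 + (-83/756)x + (25/9)x² + (95/108)x³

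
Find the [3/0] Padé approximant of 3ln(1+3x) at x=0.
9*x*(6*x**2 - 3*x + 2)/2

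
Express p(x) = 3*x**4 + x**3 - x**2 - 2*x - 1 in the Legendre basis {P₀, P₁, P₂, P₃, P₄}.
(-11/15)P₀ + (-7/5)P₁ + (22/21)P₂ + (2/5)P₃ + (24/35)P₄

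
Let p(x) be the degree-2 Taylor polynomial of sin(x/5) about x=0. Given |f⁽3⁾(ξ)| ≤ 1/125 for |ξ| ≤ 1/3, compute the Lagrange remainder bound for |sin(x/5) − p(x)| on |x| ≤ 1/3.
1/20250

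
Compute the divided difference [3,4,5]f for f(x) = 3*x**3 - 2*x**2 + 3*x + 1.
34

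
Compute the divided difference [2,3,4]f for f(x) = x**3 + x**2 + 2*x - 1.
10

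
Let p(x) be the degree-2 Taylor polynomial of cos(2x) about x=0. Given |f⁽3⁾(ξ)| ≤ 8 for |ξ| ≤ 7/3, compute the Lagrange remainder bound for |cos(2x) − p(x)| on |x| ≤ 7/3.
1372/81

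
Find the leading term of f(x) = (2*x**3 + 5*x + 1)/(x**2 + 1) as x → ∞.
2*x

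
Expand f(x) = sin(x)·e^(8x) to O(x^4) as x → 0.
x + 8*x**2 + 191*x**3/6 + O(x**4)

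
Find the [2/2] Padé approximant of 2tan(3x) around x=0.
6*x/(1 - 3*x**2)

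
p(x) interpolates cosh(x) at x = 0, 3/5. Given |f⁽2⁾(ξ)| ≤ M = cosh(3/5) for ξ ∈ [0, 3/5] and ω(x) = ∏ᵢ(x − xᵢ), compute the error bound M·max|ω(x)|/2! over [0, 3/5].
9*cosh(3/5)/200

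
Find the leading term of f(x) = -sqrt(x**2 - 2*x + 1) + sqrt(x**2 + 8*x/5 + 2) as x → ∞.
9/5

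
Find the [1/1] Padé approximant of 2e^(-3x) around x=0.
(2 - 3*x)/(3*x/2 + 1)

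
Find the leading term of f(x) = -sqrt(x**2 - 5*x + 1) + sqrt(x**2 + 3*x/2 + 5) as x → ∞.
13/4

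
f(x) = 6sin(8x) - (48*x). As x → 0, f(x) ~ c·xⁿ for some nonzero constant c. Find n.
3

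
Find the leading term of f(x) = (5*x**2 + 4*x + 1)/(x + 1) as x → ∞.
5*x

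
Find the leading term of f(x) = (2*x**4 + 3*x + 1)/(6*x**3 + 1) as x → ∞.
x/3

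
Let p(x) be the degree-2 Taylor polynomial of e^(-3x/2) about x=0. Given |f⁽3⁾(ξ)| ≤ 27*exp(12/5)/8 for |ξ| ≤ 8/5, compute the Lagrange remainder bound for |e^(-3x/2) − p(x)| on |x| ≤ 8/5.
288*exp(12/5)/125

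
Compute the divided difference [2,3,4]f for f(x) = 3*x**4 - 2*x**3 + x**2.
148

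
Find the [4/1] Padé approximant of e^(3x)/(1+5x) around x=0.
(414909*x**4/109880 + 60633*x**3/13735 + 123939*x**2/27470 + 41124*x/13735 + 1)/(68594*x/13735 + 1)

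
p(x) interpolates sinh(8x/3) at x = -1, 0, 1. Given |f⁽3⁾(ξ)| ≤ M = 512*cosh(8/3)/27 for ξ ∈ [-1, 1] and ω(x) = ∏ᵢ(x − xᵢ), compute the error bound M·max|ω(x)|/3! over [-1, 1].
512*sqrt(3)*cosh(8/3)/729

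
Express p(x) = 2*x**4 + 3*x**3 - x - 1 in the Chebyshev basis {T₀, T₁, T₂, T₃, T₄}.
(-1/4)T₀ + (5/4)T₁ + T₂ + (3/4)T₃ + (1/4)T₄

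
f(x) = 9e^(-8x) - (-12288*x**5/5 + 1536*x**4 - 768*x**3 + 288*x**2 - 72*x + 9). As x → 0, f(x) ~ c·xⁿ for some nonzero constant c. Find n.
6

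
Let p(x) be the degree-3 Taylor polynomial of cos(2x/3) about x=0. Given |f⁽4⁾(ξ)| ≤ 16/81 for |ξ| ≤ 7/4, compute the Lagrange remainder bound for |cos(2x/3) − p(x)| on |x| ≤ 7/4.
2401/31104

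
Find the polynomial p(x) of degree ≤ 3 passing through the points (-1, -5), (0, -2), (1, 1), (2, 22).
3*x**3 - 2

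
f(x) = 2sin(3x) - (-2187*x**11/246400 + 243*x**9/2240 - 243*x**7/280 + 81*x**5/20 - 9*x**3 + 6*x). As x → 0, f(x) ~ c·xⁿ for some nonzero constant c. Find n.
13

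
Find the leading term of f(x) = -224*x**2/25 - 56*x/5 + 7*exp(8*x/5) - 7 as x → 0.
1792*x**3/375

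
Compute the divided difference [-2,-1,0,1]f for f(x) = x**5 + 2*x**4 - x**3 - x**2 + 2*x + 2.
0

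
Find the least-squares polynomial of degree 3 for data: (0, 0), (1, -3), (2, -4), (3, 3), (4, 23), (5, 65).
-11/126 + (-139/108)x + (-311/126)x² + (115/108)x³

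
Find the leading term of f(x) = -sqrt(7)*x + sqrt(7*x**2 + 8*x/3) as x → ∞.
4*sqrt(7)/21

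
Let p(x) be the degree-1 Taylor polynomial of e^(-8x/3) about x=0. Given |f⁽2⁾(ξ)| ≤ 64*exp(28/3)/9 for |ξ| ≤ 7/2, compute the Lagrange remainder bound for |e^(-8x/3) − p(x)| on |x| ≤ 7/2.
392*exp(28/3)/9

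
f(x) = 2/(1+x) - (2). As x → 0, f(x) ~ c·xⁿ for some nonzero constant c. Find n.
1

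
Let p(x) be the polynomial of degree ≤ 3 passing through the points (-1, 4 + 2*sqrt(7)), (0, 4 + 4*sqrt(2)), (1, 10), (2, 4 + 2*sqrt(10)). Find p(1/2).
-sqrt(10)/8 - sqrt(7)/8 + 9*sqrt(2)/4 + 59/8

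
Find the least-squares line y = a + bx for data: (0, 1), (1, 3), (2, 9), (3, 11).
a = 3/5, b = 18/5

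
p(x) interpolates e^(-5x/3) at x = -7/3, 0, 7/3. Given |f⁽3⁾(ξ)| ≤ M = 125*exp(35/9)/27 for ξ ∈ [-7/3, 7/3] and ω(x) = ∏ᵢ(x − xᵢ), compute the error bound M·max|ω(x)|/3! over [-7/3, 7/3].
42875*sqrt(3)*exp(35/9)/19683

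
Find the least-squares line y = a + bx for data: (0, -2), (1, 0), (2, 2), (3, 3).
a = -9/5, b = 17/10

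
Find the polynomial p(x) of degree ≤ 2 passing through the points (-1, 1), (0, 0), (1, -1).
-x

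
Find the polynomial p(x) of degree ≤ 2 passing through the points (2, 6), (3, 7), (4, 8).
x + 4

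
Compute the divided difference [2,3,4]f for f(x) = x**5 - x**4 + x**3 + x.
239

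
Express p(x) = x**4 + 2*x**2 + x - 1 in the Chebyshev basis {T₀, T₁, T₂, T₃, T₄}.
(3/8)T₀ + T₁ + (3/2)T₂ + (1/8)T₄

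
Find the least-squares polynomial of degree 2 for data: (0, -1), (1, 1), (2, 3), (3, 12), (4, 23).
-22/35 + (-87/70)x + (25/14)x²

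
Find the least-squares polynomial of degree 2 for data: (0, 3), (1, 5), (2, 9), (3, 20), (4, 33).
22/7 + (-11/14)x + (29/14)x²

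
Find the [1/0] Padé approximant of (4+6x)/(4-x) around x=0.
7*x/4 + 1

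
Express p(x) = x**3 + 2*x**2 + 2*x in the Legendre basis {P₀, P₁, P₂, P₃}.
(2/3)P₀ + (13/5)P₁ + (4/3)P₂ + (2/5)P₃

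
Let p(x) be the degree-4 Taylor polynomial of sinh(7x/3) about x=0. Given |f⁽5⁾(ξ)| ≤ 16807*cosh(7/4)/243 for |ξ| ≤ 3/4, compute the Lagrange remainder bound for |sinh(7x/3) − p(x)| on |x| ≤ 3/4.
16807*cosh(7/4)/122880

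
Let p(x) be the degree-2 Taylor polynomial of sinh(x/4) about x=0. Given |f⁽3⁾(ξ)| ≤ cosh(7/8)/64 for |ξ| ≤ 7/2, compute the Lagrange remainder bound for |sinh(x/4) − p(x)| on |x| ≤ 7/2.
343*cosh(7/8)/3072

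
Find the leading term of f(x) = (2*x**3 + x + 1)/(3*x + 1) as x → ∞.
2*x**2/3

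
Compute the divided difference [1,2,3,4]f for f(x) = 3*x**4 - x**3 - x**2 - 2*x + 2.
29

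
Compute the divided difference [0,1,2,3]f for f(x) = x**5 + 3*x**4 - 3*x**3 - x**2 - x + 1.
40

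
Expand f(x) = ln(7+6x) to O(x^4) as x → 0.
log(7) + 6*x/7 - 18*x**2/49 + 72*x**3/343 + O(x**4)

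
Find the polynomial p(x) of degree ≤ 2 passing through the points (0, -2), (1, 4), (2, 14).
2*x**2 + 4*x - 2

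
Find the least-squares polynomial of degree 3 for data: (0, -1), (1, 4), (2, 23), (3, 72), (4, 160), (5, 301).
-37/42 + (181/252)x + (139/84)x² + (37/18)x³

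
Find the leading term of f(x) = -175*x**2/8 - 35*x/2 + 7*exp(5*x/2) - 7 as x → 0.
875*x**3/48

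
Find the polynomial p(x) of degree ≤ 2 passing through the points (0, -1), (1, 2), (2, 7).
x**2 + 2*x - 1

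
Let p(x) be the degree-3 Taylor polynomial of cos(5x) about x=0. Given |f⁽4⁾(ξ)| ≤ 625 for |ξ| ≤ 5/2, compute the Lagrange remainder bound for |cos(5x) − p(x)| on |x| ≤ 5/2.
390625/384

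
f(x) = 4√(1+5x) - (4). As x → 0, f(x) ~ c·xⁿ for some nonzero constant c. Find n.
1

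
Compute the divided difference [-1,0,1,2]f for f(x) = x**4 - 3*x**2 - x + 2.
2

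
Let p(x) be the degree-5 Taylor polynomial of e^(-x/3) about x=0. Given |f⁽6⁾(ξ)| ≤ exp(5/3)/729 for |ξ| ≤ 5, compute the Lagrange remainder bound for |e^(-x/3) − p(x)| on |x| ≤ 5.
3125*exp(5/3)/104976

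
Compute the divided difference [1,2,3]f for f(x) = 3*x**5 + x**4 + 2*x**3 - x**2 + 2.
306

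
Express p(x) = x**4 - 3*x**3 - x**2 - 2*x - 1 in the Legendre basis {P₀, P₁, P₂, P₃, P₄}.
(-17/15)P₀ + (-19/5)P₁ + (-2/21)P₂ + (-6/5)P₃ + (8/35)P₄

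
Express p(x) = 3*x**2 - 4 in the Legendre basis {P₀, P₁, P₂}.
(-3)P₀ + (2)P₂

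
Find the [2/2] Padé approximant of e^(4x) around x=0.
(4*x**2/3 + 2*x + 1)/(4*x**2/3 - 2*x + 1)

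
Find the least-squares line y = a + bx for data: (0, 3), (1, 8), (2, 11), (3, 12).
a = 4, b = 3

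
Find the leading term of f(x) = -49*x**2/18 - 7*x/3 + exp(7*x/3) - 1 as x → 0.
343*x**3/162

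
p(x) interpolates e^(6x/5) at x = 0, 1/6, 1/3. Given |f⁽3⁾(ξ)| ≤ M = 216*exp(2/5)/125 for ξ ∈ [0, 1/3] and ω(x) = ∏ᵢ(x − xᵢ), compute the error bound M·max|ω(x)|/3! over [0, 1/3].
sqrt(3)*exp(2/5)/3375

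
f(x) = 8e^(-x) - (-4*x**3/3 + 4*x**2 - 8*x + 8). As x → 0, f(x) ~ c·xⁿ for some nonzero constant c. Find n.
4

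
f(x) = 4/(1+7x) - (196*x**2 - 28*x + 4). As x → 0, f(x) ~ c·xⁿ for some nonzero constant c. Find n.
3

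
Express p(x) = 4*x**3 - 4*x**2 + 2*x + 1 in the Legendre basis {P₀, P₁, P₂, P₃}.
(-1/3)P₀ + (22/5)P₁ + (-8/3)P₂ + (8/5)P₃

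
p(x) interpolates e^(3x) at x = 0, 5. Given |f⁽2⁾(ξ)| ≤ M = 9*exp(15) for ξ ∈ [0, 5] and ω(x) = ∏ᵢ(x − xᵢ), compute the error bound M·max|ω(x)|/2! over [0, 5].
225*exp(15)/8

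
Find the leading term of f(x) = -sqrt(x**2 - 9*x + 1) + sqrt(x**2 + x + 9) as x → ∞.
5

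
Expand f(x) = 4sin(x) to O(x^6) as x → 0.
4*x - 2*x**3/3 + x**5/30 + O(x**6)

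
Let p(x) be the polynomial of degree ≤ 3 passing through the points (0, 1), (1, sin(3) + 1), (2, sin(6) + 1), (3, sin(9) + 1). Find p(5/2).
15*sin(6)/16 - 5*sin(3)/16 + 5*sin(9)/16 + 1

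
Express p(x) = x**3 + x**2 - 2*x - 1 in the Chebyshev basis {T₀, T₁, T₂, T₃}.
(-1/2)T₀ + (-5/4)T₁ + (1/2)T₂ + (1/4)T₃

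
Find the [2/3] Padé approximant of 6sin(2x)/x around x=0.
(12 - 28*x**2/5)/(x**2/5 + 1)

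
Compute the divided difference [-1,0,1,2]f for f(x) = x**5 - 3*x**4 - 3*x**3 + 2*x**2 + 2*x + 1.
-4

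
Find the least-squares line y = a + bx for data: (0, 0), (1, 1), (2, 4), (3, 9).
a = -1, b = 3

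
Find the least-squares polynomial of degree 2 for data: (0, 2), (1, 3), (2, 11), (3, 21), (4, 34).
53/35 + (27/35)x + (13/7)x²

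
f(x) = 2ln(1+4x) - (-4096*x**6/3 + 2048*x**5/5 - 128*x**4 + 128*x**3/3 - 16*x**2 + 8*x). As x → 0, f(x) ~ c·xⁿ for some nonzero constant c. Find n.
7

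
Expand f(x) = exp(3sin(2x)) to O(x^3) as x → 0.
1 + 6*x + 18*x**2 + O(x**3)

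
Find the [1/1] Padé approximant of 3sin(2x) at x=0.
6*x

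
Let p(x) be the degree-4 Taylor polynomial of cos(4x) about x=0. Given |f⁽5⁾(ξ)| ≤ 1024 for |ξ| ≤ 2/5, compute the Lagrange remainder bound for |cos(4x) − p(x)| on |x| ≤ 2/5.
4096/46875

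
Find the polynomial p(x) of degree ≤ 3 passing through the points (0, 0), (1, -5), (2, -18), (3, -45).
-x**3 - x**2 - 3*x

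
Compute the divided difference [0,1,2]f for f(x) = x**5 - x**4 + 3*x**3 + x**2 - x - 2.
18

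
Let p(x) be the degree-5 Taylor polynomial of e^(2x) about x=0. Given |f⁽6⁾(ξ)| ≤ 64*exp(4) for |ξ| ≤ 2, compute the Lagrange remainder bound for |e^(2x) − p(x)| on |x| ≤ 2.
256*exp(4)/45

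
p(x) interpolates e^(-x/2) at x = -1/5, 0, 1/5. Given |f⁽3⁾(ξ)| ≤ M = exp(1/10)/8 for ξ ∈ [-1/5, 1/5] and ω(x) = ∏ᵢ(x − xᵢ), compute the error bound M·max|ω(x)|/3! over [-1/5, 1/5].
sqrt(3)*exp(1/10)/27000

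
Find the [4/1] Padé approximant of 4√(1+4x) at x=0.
(24*x**4/5 - 32*x**3/5 + 72*x**2/5 + 96*x/5 + 4)/(14*x/5 + 1)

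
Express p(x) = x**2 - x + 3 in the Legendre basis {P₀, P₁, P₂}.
(10/3)P₀ - P₁ + (2/3)P₂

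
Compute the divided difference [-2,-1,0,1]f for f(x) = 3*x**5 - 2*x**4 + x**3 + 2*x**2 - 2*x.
20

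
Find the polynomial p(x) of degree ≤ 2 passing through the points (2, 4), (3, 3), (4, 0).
-x**2 + 4*x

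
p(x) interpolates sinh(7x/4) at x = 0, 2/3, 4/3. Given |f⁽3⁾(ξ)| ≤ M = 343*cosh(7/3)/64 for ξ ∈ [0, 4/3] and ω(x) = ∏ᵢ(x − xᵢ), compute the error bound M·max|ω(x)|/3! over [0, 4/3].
343*sqrt(3)*cosh(7/3)/5832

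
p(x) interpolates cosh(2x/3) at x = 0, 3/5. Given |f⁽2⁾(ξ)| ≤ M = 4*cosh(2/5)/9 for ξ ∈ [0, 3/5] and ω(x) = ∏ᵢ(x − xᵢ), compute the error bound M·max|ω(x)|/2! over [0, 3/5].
cosh(2/5)/50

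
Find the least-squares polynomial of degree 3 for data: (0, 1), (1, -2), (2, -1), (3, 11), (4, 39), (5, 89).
22/21 + (-32/9)x + (-53/84)x² + (35/36)x³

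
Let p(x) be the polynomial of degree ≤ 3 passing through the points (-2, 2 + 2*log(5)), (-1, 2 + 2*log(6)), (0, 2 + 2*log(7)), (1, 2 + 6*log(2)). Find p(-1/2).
-log(5)/8 + 3*log(2)/4 + 2 + 9*log(21)/8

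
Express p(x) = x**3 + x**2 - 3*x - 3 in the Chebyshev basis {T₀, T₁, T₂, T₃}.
(-5/2)T₀ + (-9/4)T₁ + (1/2)T₂ + (1/4)T₃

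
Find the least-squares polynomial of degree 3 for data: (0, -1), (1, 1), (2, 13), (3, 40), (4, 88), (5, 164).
-15/14 + (-11/28)x + (47/28)x² + x³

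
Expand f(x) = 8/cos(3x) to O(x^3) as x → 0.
8 + 36*x**2 + O(x**3)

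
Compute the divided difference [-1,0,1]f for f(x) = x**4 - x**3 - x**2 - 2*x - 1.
0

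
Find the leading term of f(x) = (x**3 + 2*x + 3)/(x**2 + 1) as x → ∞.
x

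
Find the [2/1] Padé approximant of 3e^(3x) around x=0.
(9*x**2/2 + 6*x + 3)/(1 - x)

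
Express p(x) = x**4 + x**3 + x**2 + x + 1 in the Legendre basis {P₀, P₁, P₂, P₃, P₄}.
(23/15)P₀ + (8/5)P₁ + (26/21)P₂ + (2/5)P₃ + (8/35)P₄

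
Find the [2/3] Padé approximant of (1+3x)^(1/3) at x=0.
(7*x**2/2 + 4*x + 1)/(-x**3/6 + 3*x**2/2 + 3*x + 1)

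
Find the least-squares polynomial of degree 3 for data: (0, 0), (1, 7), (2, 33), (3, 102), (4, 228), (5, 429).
17/63 + (137/189)x + (265/126)x² + (161/54)x³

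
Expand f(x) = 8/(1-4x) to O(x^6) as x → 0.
8 + 32*x + 128*x**2 + 512*x**3 + 2048*x**4 + 8192*x**5 + O(x**6)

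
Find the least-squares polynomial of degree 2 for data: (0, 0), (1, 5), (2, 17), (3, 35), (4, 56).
-13/35 + (117/35)x + (19/7)x²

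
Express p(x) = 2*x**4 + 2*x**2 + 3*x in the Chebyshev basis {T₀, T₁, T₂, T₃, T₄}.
(7/4)T₀ + (3)T₁ + (2)T₂ + (1/4)T₄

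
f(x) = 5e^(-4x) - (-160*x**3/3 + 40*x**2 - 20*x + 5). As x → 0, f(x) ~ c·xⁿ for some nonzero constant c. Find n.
4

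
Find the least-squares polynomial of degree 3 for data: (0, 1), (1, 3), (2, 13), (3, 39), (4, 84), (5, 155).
15/14 + (-89/84)x + (25/14)x² + (11/12)x³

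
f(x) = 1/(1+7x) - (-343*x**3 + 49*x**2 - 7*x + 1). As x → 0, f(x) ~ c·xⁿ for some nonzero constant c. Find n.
4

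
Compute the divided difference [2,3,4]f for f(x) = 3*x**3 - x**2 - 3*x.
26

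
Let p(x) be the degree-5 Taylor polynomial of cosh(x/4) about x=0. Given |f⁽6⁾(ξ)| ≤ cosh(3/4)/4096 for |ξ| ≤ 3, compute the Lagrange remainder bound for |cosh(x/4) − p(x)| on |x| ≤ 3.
81*cosh(3/4)/327680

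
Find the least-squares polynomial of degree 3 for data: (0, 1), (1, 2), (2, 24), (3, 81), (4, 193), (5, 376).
8/9 + (-472/189)x + (145/126)x² + (155/54)x³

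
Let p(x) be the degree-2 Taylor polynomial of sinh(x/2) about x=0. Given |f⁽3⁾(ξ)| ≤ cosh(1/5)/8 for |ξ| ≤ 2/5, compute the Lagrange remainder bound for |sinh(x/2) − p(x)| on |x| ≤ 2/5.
cosh(1/5)/750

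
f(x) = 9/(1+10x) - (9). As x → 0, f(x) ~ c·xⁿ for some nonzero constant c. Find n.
1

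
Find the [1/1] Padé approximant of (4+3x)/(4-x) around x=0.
(3*x/4 + 1)/(1 - x/4)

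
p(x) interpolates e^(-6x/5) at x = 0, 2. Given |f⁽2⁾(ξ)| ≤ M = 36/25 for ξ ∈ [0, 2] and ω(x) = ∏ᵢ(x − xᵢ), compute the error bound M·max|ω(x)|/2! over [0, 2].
18/25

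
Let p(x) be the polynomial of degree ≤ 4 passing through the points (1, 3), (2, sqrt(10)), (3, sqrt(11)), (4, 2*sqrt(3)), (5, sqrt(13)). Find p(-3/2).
-2145*sqrt(10)/32 - 1365*sqrt(3)/16 + 1155*sqrt(13)/128 + 9009/128 + 5005*sqrt(11)/64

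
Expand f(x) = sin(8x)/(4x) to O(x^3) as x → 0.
2 - 64*x**2/3 + O(x**3)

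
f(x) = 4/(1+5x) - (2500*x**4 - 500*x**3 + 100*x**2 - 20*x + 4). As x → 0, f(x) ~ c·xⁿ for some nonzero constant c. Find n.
5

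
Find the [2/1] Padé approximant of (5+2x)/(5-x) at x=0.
(2*x/5 + 1)/(1 - x/5)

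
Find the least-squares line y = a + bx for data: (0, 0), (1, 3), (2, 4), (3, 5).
a = 3/5, b = 8/5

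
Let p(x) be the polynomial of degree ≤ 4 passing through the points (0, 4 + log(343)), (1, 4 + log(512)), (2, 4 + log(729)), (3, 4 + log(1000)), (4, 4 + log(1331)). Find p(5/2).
4 + log(405*11**(113/128)*3**(7/32)*5**(13/32)*7**(9/128)/11)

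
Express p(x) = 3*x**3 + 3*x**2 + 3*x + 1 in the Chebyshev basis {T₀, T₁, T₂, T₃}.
(5/2)T₀ + (21/4)T₁ + (3/2)T₂ + (3/4)T₃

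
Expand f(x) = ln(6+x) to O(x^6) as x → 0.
log(6) + x/6 - x**2/72 + x**3/648 - x**4/5184 + x**5/38880 + O(x**6)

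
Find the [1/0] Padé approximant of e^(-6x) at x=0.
1 - 6*x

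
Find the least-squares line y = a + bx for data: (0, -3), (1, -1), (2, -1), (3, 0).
a = -13/5, b = 9/10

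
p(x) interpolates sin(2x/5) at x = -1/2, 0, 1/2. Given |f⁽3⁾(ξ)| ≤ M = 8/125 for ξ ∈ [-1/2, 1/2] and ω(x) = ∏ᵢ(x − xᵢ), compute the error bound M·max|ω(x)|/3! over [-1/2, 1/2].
sqrt(3)/3375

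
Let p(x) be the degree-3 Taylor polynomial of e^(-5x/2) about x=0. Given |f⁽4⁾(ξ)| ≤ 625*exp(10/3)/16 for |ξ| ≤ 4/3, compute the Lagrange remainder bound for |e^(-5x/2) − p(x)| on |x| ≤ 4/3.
1250*exp(10/3)/243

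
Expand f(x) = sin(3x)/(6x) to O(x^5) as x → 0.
1/2 - 3*x**2/4 + 27*x**4/80 + O(x**5)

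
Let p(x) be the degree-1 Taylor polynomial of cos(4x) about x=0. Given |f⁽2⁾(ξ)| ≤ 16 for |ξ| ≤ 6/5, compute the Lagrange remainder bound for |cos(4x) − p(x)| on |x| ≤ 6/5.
288/25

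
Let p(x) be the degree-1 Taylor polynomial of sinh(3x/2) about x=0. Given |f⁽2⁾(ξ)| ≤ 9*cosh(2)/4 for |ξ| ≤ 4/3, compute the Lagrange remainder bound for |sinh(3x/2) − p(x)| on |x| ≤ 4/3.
2*cosh(2)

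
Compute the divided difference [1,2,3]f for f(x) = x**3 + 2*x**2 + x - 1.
8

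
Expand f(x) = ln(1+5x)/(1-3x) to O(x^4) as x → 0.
5*x + 5*x**2/2 + 295*x**3/6 + O(x**4)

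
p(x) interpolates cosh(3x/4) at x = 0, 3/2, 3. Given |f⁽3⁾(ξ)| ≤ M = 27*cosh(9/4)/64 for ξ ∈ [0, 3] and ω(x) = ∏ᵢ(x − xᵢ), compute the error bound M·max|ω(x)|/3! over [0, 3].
27*sqrt(3)*cosh(9/4)/512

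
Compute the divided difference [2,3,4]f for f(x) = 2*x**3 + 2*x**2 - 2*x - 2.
20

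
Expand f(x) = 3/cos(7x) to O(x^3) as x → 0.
3 + 147*x**2/2 + O(x**3)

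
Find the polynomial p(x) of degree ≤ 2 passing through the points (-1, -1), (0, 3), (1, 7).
4*x + 3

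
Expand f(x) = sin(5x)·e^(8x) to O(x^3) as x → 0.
5*x + 40*x**2 + O(x**3)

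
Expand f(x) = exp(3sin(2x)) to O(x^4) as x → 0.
1 + 6*x + 18*x**2 + 32*x**3 + O(x**4)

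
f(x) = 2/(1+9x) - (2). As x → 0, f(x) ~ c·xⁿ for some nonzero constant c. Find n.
1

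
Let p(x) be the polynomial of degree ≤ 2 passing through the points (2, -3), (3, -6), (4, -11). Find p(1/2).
-9/4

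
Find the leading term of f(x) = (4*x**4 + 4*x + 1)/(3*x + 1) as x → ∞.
4*x**3/3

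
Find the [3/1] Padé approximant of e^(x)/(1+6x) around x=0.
(4571*x**3/26328 + 2189*x**2/4388 + 4389*x/4388 + 1)/(26329*x/4388 + 1)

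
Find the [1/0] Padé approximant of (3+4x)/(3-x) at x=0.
5*x/3 + 1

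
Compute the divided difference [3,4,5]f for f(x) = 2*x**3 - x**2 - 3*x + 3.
23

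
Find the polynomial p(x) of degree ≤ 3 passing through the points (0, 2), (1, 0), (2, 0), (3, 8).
x**3 - 2*x**2 - x + 2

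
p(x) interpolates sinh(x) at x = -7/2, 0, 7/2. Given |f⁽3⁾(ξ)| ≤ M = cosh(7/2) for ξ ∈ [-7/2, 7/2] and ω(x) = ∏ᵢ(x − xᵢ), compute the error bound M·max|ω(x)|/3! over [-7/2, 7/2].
343*sqrt(3)*cosh(7/2)/216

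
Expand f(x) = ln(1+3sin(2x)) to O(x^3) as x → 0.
6*x - 18*x**2 + O(x**3)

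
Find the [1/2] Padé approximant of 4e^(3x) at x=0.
(4*x + 4)/(3*x**2/2 - 2*x + 1)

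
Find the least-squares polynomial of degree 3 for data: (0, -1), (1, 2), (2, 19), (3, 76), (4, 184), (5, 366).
-11/14 + (-43/84)x + (-9/14)x² + (37/12)x³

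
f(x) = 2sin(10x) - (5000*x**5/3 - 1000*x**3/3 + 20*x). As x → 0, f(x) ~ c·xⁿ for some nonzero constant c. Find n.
7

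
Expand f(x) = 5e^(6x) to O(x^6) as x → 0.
5 + 30*x + 90*x**2 + 180*x**3 + 270*x**4 + 324*x**5 + O(x**6)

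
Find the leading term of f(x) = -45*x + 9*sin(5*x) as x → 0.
-375*x**3/2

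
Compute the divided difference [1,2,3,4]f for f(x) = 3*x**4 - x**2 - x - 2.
30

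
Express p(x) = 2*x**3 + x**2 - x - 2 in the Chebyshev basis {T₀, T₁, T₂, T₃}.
(-3/2)T₀ + (1/2)T₁ + (1/2)T₂ + (1/2)T₃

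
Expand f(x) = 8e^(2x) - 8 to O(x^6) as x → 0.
16*x + 16*x**2 + 32*x**3/3 + 16*x**4/3 + 32*x**5/15 + O(x**6)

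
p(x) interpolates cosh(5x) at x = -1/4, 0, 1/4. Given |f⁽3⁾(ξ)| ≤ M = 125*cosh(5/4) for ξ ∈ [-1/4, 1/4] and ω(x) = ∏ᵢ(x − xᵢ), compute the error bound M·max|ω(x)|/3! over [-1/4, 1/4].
125*sqrt(3)*cosh(5/4)/1728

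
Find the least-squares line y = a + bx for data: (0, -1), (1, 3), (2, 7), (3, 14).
a = -8/5, b = 49/10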